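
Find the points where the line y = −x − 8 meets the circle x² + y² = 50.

From the line, y = −x − 8. Substituting:
2x² + 16x + 14 = 0  ⟹  x² + 8x + 7 = 0
x = −1 or x = −7, giving (−1, −7) and (−7, −1).

(−7, −1) and (−1, −7)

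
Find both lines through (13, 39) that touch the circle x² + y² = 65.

8x − y = 65 and 7x − 4y = −65

Write the tangent as mx − y + (39 − m·(13)) = 0 and set its distance from the centre to √65:
[m·(−13) − (−39)]² = 65(m² + 1)
4m² − 39m + 56 = 0, so m = 8 or m = 7/4.
With m = 8: 8x − y = 65. With m = 7/4: 7x − 4y = −65.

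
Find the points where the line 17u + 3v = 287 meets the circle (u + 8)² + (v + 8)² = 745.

Substitute v = (287 − 17u)/3:
298u² − 10430u + 90592 = 0  ⟹  u² − 35u + 304 = 0
u = 19 or u = 16, giving (19, −12) and (16, 5).

(16, 5) and (19, −12)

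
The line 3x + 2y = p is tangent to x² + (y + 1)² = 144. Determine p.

p = −2 ± 12√13

Tangency holds when the distance from the centre (0, −1) to the line equals the radius 12:
|3·0 + 2·(−1) − p| / √13 = 12
|p − (−2)| = 12√13.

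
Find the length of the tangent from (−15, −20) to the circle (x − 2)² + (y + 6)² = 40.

Centre (2, −6), r² = 40. |PO|² = (−17)² + (−14)² = 485.
By the tangent–radius right angle, tangent length = √(|PO|² − r²) = √445.

√445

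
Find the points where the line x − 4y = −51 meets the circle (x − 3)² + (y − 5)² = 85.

Substitute y = (51 + x)/4:
17x² − 34x − 255 = 0  ⟹  x² − 2x − 15 = 0
x = 5 or x = −3, giving (5, 14) and (−3, 12).

(−3, 12) and (5, 14)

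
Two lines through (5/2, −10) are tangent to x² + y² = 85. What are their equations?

Write the tangent as mx − y + (−10 − m·(5/2)) = 0 and set its distance from the centre to √85:
(−5/2m − (10))² = 85(m² + 1)
63m² − 40m − 12 = 0, so m = −2/9 or m = 6/7.
Through (5/2, −10) these give 2x + 9y = −85 and 6x − 7y = 85.

2x + 9y = −85 and 6x − 7y = 85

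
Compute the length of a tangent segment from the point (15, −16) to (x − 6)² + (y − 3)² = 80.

√362

Centre (6, 3), r² = 80. |PO|² = (9)² + (−19)² = 442.
Power of the point: PT² = |PO|² − r² = 362, so PT = √362.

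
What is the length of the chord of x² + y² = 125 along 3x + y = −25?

Substitute y = −3x − 25:
10x² + 150x + 500 = 0  ⟹  x² + 15x + 50 = 0
x = −5 or x = −10, giving (−5, −10) and (−10, 5).
Chord length = distance between (−5, −10) and (−10, 5) = √250 = 5√10.

5√10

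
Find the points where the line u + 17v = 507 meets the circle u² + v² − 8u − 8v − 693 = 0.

Substitute v = (507 − u)/17:
290u² − 3190u − 12180 = 0  ⟹  u² − 11u − 42 = 0
u = 14 or u = −3, giving (14, 29) and (−3, 30).

(−3, 30) and (14, 29)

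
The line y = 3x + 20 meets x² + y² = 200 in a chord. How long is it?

8√10

Substitute y = 3x + 20:
10x² + 120x + 200 = 0  ⟹  x² + 12x + 20 = 0
x = −2 or x = −10, giving (−2, 14) and (−10, −10).
|(−2, 14) − (−10, −10)| = √((8)² + (24)²) = 8√10.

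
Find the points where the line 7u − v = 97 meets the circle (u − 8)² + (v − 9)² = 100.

Express v = 7u − 97 and substitute into the circle:
50u² − 1500u + 11200 = 0  ⟹  u² − 30u + 224 = 0
u = 16 or u = 14, giving (16, 15) and (14, 1).

(14, 1) and (16, 15)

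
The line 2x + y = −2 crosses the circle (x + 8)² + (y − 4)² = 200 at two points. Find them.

(−10, 18) and (2, −6)

From the line, y = −2x − 2. Substituting:
5x² + 40x − 100 = 0  ⟹  x² + 8x − 20 = 0
x = 2 or x = −10, giving (2, −6) and (−10, 18).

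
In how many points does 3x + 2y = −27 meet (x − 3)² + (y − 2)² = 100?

Substituting the line into the circle gives 13x² + 162x + 597 = 0.
Discriminant = (162)² − 4·13·(597) = −4800 < 0.
No real roots: the line does not meet the circle.

0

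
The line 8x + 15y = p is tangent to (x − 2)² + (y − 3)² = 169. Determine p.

p = −160 or p = 282

The line touches the circle iff its distance from (2, 3) is 13:
|8·2 + 15·3 − p| / √289 = 13
|p − (61)| = 13·17, so p = 282 or p = −160.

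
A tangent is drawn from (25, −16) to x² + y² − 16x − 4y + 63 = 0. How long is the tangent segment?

4√38

Centre (8, 2), r² = 5. |PO|² = (17)² + (−18)² = 613.
By the tangent–radius right angle, tangent length = √(|PO|² − r²) = √608 = 4√38.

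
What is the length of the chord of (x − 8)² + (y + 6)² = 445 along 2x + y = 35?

Centre (8, −6), r² = 445. Perpendicular distance d from centre to line = |−25| / √5 = 25/√5.
Half the chord is √(r² − d²) = √(320), so the full chord is 16√5.

16√5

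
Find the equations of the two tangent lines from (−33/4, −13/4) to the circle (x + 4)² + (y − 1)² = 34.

5x + 3y = −51 and 3x + 5y = −41

Let a tangent through (−33/4, −13/4) have slope m. Its distance from (−4, 1) must equal √34:
[m·(17/4) − (17/4)]² = 34(m² + 1)
15m² + 34m + 15 = 0, so m = −5/3 or m = −3/5.
With m = −5/3: 5x + 3y = −51. With m = −3/5: 3x + 5y = −41.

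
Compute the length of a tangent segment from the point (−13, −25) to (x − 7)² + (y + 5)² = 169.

Centre (7, −5), r² = 169. |PO|² = (−20)² + (−20)² = 800.
By the tangent–radius right angle, tangent length = √(|PO|² − r²) = √631.

√631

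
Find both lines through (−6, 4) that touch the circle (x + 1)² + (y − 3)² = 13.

A line y − (4) = m(x − (−6)) is tangent when its distance from (−1, 3) is √13:
(5m − (−1))² = 13(m² + 1)
6m² + 5m − 6 = 0, so m = 2/3 or m = −3/2.
Through (−6, 4) these give 2x − 3y = −24 and 3x + 2y = −10.

2x − 3y = −24 and 3x + 2y = −10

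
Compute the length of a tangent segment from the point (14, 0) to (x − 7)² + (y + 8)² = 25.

With centre O = (7, −8), |OP|² = 113 and r² = 25.
Power of the point: PT² = |PO|² − r² = 88, so PT = 2√22.

2√22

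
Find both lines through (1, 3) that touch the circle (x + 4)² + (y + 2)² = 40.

3x + y = 6 and x + 3y = 10

Write the tangent as mx − y + (3 − m·(1)) = 0 and set its distance from the centre to 2√10:
[m·(−5) − (−5)]² = 40(m² + 1)
3m² + 10m + 3 = 0, so m = −3 or m = −1/3.
With m = −3: 3x + y = 6. With m = −1/3: x + 3y = 10.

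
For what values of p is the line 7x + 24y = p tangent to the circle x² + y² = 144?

For a tangent, require d(centre, line) = r = 12.
|7·0 + 24·0 − p| / √625 = 12
|p| = 12·25, so p = 300 or p = −300.

p = −300 or p = 300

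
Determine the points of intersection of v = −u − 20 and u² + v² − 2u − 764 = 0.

(−26, 6) and (7, −27)

Express v = −u − 20 and substitute into the circle:
2u² + 38u − 364 = 0  ⟹  u² + 19u − 182 = 0
u = 7 or u = −26, giving (7, −27) and (−26, 6).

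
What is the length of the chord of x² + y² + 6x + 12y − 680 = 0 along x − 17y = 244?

Centre (−3, −6), r² = 725. Perpendicular distance d from centre to line = |−145| / √290 = 145/√290.
Half the chord is √(r² − d²) = √(1305/2), so the full chord is 3√290.

3√290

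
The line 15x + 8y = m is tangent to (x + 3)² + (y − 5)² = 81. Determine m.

m = −158 or m = 148

Tangency holds when the distance from the centre (−3, 5) to the line equals the radius 9:
|15·(−3) + 8·5 − m| / √289 = 9
|m − (−5)| = 9·17, so m = 148 or m = −158.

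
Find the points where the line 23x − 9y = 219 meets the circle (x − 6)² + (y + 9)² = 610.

Express y = (−219 + 23x)/9 and substitute into the circle:
610x² − 7320x − 27450 = 0  ⟹  x² − 12x − 45 = 0
x = 15 or x = −3, giving (15, 14) and (−3, −32).

(−3, −32) and (15, 14)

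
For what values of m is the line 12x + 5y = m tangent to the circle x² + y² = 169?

For a tangent, require d(centre, line) = r = 13.
|12·0 + 5·0 − m| / √169 = 13
|m| = 13·13, so m = 169 or m = −169.

m = −169 or m = 169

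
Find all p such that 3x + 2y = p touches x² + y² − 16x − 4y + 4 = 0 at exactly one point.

Tangency holds when the distance from the centre (8, 2) to the line equals the radius 8:
|3·8 + 2·2 − p| / √13 = 8
|p − (28)| = 8√13.

p = 28 ± 8√13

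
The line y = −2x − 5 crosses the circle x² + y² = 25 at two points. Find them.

Substitute y = −2x − 5:
5x² + 20x = 0  ⟹  x² + 4x = 0
x = 0 or x = −4, giving (0, −5) and (−4, 3).

(−4, 3) and (0, −5)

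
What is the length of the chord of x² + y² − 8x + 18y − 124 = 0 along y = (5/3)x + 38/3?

The distance from (4, −9) to the line is 85/√34, and r² = 221.
Chord = 2√(r² − d²) = 2·√(17/2) = √34.

√34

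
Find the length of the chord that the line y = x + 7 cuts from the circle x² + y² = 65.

Centre (0, 0), r² = 65. Perpendicular distance d from centre to line = |7| / √2 = 7/√2.
Half the chord is √(r² − d²) = √(81/2), so the full chord is 9√2.

9√2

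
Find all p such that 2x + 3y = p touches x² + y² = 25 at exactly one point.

Tangency holds when the distance from the centre (0, 0) to the line equals the radius 5:
|2·0 + 3·0 − p| / √13 = 5
|p| = 5√13.

p = ±5√13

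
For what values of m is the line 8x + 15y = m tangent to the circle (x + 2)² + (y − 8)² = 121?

Tangency holds when the distance from the centre (−2, 8) to the line equals the radius 11:
|8·(−2) + 15·8 − m| / √289 = 11
|m − (104)| = 11·17, so m = 291 or m = −83.

m = −83 or m = 291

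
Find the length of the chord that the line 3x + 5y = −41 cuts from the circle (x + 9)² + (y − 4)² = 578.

From the line, y = (−41 − 3x)/5. Substituting:
34x² + 816x − 8704 = 0  ⟹  x² + 24x − 256 = 0
x = 8 or x = −32, giving (8, −13) and (−32, 11).
Chord length = distance between (8, −13) and (−32, 11) = √2176 = 8√34.

8√34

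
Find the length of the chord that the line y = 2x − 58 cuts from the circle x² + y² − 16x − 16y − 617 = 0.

14√5

From the line, y = 2x − 58. Substituting:
5x² − 280x + 3675 = 0  ⟹  x² − 56x + 735 = 0
x = 35 or x = 21, giving (35, 12) and (21, −16).
Chord length = distance between (35, 12) and (21, −16) = √980 = 14√5.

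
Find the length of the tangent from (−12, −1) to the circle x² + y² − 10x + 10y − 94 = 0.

√161

Centre (5, −5), r² = 144. |PO|² = (−17)² + (4)² = 305.
The tangent meets the radius at right angles, so tangent² = |PO|² − r² = 305 − 144 = 161.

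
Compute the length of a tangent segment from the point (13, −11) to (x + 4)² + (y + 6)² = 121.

√193

With centre O = (−4, −6), |OP|² = 314 and r² = 121.
By the tangent–radius right angle, tangent length = √(|PO|² − r²) = √193.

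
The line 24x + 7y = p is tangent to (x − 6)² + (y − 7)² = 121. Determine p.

p = −82 or p = 468

For a tangent, require d(centre, line) = r = 11.
|24·6 + 7·7 − p| / √625 = 11
|p − (193)| = 11·25, so p = 468 or p = −82.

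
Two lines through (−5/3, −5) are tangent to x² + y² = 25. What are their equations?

3x + 4y = −25 and y = −5

A line y − (−5) = m(x − (−5/3)) is tangent when its distance from (0, 0) is 5:
(5/3m − (5))² = 25(m² + 1)
4m² + 3m = 0, so m = −3/4 or m = 0.
With m = −3/4: 3x + 4y = −25. With m = 0: y = −5.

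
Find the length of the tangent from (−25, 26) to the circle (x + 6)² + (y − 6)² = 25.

The centre is (−6, 6) and r = 5. The square of the distance from P to the centre is 361 + 400 = 761.
Power of the point: PT² = |PO|² − r² = 736, so PT = 4√46.

4√46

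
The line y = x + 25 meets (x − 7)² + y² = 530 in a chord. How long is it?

6√2

Substitute y = x + 25:
2x² + 36x + 144 = 0  ⟹  x² + 18x + 72 = 0
x = −6 or x = −12, giving (−6, 19) and (−12, 13).
Chord length = distance between (−6, 19) and (−12, 13) = √72 = 6√2.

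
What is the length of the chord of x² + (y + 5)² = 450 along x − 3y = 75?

Express y = (−75 + x)/3 and substitute into the circle:
10x² − 120x − 450 = 0  ⟹  x² − 12x − 45 = 0
x = 15 or x = −3, giving (15, −20) and (−3, −26).
Chord length = distance between (15, −20) and (−3, −26) = √360 = 6√10.

6√10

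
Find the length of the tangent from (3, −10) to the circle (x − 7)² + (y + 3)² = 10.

√55

Centre (7, −3), r² = 10. |PO|² = (−4)² + (−7)² = 65.
The tangent meets the radius at right angles, so tangent² = |PO|² − r² = 65 − 10 = 55.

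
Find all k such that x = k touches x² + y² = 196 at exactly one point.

For a tangent, require d(centre, line) = r = 14.
|1·0 + 0·0 − k| / √1 = 14
|k| = 14, so k = 14 or k = −14.

k = −14 or k = 14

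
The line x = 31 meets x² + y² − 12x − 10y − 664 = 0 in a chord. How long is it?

20

Centre (6, 5), r² = 725. Perpendicular distance d from centre to line = |−25| / √1 = 25.
Half the chord is √(r² − d²) = √(100), so the full chord is 20.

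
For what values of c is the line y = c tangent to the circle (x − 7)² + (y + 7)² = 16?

For a tangent, require d(centre, line) = r = 4.
|0·7 + 1·(−7) − c| / √1 = 4
|c − (−7)| = 4, so c = −3 or c = −11.

c = −11 or c = −3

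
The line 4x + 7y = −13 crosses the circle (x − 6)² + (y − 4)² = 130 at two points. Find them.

(−5, 1) and (9, −7)

Substitute y = (−13 − 4x)/7:
65x² − 260x − 2925 = 0  ⟹  x² − 4x − 45 = 0
x = 9 or x = −5, giving (9, −7) and (−5, 1).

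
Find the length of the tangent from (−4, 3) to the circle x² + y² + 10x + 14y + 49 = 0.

2√19

With centre O = (−5, −7), |OP|² = 101 and r² = 25.
Power of the point: PT² = |PO|² − r² = 76, so PT = 2√19.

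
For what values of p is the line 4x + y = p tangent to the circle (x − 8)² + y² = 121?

p = 32 ± 11√17

For a tangent, require d(centre, line) = r = 11.
|4·8 + 1·0 − p| / √17 = 11
|p − (32)| = 11√17.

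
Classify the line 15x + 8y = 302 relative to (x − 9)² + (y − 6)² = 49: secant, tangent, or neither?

Centre (9, 6), r² = 49. Distance² from centre to line = (−119)²/289 = 49.
Since d² = r², the line is tangent.

tangent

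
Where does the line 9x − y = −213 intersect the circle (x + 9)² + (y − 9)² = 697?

Express y = 9x + 213 and substitute into the circle:
82x² + 3690x + 41000 = 0  ⟹  x² + 45x + 500 = 0
x = −20 or x = −25, giving (−20, 33) and (−25, −12).

(−25, −12) and (−20, 33)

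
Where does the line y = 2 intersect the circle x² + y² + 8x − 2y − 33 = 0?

(−11, 2) and (3, 2)

Substitute y = 2:
x² + 8x − 33 = 0
x = 3 or x = −11, giving (3, 2) and (−11, 2).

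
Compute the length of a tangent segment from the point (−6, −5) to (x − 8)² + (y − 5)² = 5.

√291

The centre is (8, 5) and r = √5. The square of the distance from P to the centre is 196 + 100 = 296.
The tangent meets the radius at right angles, so tangent² = |PO|² − r² = 296 − 5 = 291.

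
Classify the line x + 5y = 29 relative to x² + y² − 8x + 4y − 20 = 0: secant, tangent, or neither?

neither

Centre (4, −2), r² = 40. Distance² from centre to line = (−35)²/26 = 1225/26.
Since d² > r², the line lies outside the circle.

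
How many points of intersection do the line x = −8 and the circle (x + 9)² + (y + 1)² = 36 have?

Substituting the line into the circle gives y² + 2y − 34 = 0.
Δ = 4 − (−136) = 140.
Two real roots: the line is a secant.

2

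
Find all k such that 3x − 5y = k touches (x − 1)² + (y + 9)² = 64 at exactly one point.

k = 48 ± 8√34

Tangency holds when the distance from the centre (1, −9) to the line equals the radius 8:
|3·1 − 5·(−9) − k| / √34 = 8
|k − (48)| = 8√34.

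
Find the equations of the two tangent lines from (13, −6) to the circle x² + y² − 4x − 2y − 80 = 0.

9x + 2y = 105 and 2x − 9y = 80

Let a tangent through (13, −6) have slope m. Its distance from (2, 1) must equal √85:
(−11m − (7))² = 85(m² + 1)
18m² + 77m − 18 = 0, so m = −9/2 or m = 2/9.
Through (13, −6) these give 9x + 2y = 105 and 2x − 9y = 80.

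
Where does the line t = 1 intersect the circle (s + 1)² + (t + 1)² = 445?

(−22, 1) and (20, 1)

From the line, t = 1. Substituting:
s² + 2s − 440 = 0
s = 20 or s = −22, giving (20, 1) and (−22, 1).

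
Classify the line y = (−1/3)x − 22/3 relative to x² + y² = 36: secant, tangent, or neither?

Substituting the line into the circle gives 10x² + 44x + 160 = 0.
Δ = 1936 − 6400 = −4464.
No real roots: the line does not meet the circle.

neither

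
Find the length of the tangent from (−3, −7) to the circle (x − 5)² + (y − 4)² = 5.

6√5

Centre (5, 4), r² = 5. |PO|² = (−8)² + (−11)² = 185.
Power of the point: PT² = |PO|² − r² = 180, so PT = 6√5.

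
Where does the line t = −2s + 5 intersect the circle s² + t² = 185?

Express t = −2s + 5 and substitute into the circle:
5s² − 20s − 160 = 0  ⟹  s² − 4s − 32 = 0
s = 8 or s = −4, giving (8, −11) and (−4, 13).

(−4, 13) and (8, −11)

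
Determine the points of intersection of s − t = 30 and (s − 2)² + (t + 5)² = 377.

Substitute t = s − 30:
2s² − 54s + 252 = 0  ⟹  s² − 27s + 126 = 0
s = 21 or s = 6, giving (21, −9) and (6, −24).

(6, −24) and (21, −9)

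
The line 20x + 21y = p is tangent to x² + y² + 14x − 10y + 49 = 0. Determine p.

p = −180 or p = 110

The line touches the circle iff its distance from (−7, 5) is 5:
|20·(−7) + 21·5 − p| / √841 = 5
|p − (−35)| = 5·29, so p = 110 or p = −180.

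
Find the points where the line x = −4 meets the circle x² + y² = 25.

The line gives x = −4. Substituting into the circle:
y² − 9 = 0
y = 3 or y = −3, giving (−4, 3) and (−4, −3).

(−4, −3) and (−4, 3)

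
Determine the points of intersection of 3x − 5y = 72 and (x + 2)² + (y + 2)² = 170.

(−1, −15) and (9, −9)

Express y = (−72 + 3x)/5 and substitute into the circle:
34x² − 272x − 306 = 0  ⟹  x² − 8x − 9 = 0
x = 9 or x = −1, giving (9, −9) and (−1, −15).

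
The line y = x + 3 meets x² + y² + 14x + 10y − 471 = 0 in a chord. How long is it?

33√2

The distance from (−7, −5) to the line is 1/√2, and r² = 545.
Half the chord is √(r² − d²) = √(1089/2), so the full chord is 33√2.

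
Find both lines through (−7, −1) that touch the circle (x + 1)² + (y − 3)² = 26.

5x − y = −34 and x + 5y = −12

A line y − (−1) = m(x − (−7)) is tangent when its distance from (−1, 3) is √26:
(6m − (4))² = 26(m² + 1)
5m² − 24m − 5 = 0, so m = 5 or m = −1/5.
Through (−7, −1) these give 5x − y = −34 and x + 5y = −12.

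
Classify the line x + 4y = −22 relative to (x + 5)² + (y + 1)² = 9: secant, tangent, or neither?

Substituting the line into the circle gives 17x² + 196x + 580 = 0.
Δ = 38416 − 39440 = −1024.
No real roots: the line does not meet the circle.

neither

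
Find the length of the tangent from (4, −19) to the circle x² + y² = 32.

Centre (0, 0), r² = 32. |PO|² = (4)² + (−19)² = 377.
By the tangent–radius right angle, tangent length = √(|PO|² − r²) = √345.

√345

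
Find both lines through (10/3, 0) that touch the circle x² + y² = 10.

Let a tangent through (10/3, 0) have slope m. Its distance from (0, 0) must equal √10:
[m·(−10/3) − (0)]² = 10(m² + 1)
m² − 9 = 0, so m = −3 or m = 3.
With m = −3: 3x + y = 10. With m = 3: 3x − y = 10.

3x + y = 10 and 3x − y = 10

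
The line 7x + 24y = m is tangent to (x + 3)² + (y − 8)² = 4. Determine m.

m = 121 or m = 221

For a tangent, require d(centre, line) = r = 2.
|7·(−3) + 24·8 − m| / √625 = 2
|m − (171)| = 2·25, so m = 221 or m = 121.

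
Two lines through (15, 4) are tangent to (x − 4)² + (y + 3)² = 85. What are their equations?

A line y − (4) = m(x − (15)) is tangent when its distance from (4, −3) is √85:
(−11m − (−7))² = 85(m² + 1)
18m² − 77m − 18 = 0, so m = −2/9 or m = 9/2.
Through (15, 4) these give 2x + 9y = 66 and 9x − 2y = 127.

2x + 9y = 66 and 9x − 2y = 127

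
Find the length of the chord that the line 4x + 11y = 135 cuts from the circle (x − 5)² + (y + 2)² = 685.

From the line, y = (135 − 4x)/11. Substituting:
137x² − 2466x − 55211 = 0  ⟹  x² − 18x − 403 = 0
x = 31 or x = −13, giving (31, 1) and (−13, 17).
|(31, 1) − (−13, 17)| = √((44)² + (−16)²) = 4√137.

4√137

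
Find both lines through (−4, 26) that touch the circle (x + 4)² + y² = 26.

Write the tangent as mx − y + (26 − m·(−4)) = 0 and set its distance from the centre to √26:
(0m − (−26))² = 26(m² + 1)
m² − 25 = 0, so m = −5 or m = 5.
Through (−4, 26) these give 5x + y = 6 and 5x − y = −46.

5x + y = 6 and 5x − y = −46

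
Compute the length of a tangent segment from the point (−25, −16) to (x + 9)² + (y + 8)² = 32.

The centre is (−9, −8) and r = 4√2. The square of the distance from P to the centre is 256 + 64 = 320.
Power of the point: PT² = |PO|² − r² = 288, so PT = 12√2.

12√2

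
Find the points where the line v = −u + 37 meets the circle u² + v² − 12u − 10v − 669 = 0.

(5, 32) and (33, 4)

Substitute v = −u + 37:
2u² − 76u + 330 = 0  ⟹  u² − 38u + 165 = 0
u = 33 or u = 5, giving (33, 4) and (5, 32).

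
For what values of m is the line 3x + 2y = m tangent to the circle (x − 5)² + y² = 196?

Tangency holds when the distance from the centre (5, 0) to the line equals the radius 14:
|3·5 + 2·0 − m| / √13 = 14
|m − (15)| = 14√13.

m = 15 ± 14√13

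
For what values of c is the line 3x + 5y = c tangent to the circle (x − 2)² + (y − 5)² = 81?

c = 31 ± 9√34

For a tangent, require d(centre, line) = r = 9.
|3·2 + 5·5 − c| / √34 = 9
|c − (31)| = 9√34.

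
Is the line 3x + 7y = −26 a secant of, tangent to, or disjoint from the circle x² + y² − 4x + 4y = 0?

secant

Substituting the line into the circle gives 58x² − 124x − 52 = 0.
Discriminant = (−124)² − 4·58·(−52) = 27440 > 0.
Two real roots: the line is a secant.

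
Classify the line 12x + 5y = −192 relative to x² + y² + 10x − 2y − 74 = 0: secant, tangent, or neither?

neither

Substituting the line into the circle gives 169x² + 4978x + 36934 = 0.
Δ = 24780484 − 24967384 = −186900.
No real roots: the line does not meet the circle.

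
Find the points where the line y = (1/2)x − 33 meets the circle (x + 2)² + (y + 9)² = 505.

(6, −30) and (10, −28)

Substitute y = (−66 + x)/2:
5x² − 80x + 300 = 0  ⟹  x² − 16x + 60 = 0
x = 10 or x = 6, giving (10, −28) and (6, −30).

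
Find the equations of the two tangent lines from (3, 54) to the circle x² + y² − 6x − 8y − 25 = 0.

7x + y = 75 and 7x − y = −33

Write the tangent as mx − y + (54 − m·(3)) = 0 and set its distance from the centre to 5√2:
(0m − (−50))² = 50(m² + 1)
m² − 49 = 0, so m = −7 or m = 7.
With m = −7: 7x + y = 75. With m = 7: 7x − y = −33.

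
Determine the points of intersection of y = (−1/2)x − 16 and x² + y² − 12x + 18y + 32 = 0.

(0, −16) and (4, −18)

Express y = (−32 − x)/2 and substitute into the circle:
5x² − 20x = 0  ⟹  x² − 4x = 0
x = 4 or x = 0, giving (4, −18) and (0, −16).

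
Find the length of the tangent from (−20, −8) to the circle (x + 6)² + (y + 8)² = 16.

Centre (−6, −8), r² = 16. |PO|² = (−14)² + (0)² = 196.
Power of the point: PT² = |PO|² − r² = 180, so PT = 6√5.

6√5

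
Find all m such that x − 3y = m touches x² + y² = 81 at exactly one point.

m = ±9√10

Tangency holds when the distance from the centre (0, 0) to the line equals the radius 9:
|1·0 − 3·0 − m| / √10 = 9
|m| = 9√10.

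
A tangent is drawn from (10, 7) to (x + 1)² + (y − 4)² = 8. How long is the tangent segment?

Centre (−1, 4), r² = 8. |PO|² = (11)² + (3)² = 130.
The tangent meets the radius at right angles, so tangent² = |PO|² − r² = 130 − 8 = 122.

√122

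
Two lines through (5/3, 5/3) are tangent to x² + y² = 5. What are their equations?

A line y − (5/3) = m(x − (5/3)) is tangent when its distance from (0, 0) is √5:
[m·(−5/3) − (−5/3)]² = 5(m² + 1)
2m² + 5m + 2 = 0, so m = −2 or m = −1/2.
Through (5/3, 5/3) these give 2x + y = 5 and x + 2y = 5.

2x + y = 5 and x + 2y = 5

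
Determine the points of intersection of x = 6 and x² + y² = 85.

(6, −7) and (6, 7)

The line gives x = 6. Substituting into the circle:
y² − 49 = 0
y = 7 or y = −7, giving (6, 7) and (6, −7).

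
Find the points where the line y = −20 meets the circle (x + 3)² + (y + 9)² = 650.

(−26, −20) and (20, −20)

From the line, y = −20. Substituting:
x² + 6x − 520 = 0
x = 20 or x = −26, giving (20, −20) and (−26, −20).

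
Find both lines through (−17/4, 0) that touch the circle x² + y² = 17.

4x + y = −17 and 4x − y = −17

A line y − (0) = m(x − (−17/4)) is tangent when its distance from (0, 0) is √17:
[m·(17/4) − (0)]² = 17(m² + 1)
m² − 16 = 0, so m = −4 or m = 4.
Through (−17/4, 0) these give 4x + y = −17 and 4x − y = −17.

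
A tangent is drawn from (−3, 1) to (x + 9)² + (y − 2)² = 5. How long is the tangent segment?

4√2

Centre (−9, 2), r² = 5. |PO|² = (6)² + (−1)² = 37.
The tangent meets the radius at right angles, so tangent² = |PO|² − r² = 37 − 5 = 32.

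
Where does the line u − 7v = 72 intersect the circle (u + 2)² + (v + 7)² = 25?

(−5, −11) and (2, −10)

From the line, v = (−72 + u)/7. Substituting:
50u² + 150u − 500 = 0  ⟹  u² + 3u − 10 = 0
u = 2 or u = −5, giving (2, −10) and (−5, −11).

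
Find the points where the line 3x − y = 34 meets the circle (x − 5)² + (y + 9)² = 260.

From the line, y = 3x − 34. Substituting:
10x² − 160x + 390 = 0  ⟹  x² − 16x + 39 = 0
x = 13 or x = 3, giving (13, 5) and (3, −25).

(3, −25) and (13, 5)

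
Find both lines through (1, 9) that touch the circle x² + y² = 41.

5x + 4y = 41 and 4x − 5y = −41

Write the tangent as mx − y + (9 − m·(1)) = 0 and set its distance from the centre to √41:
(−1m − (−9))² = 41(m² + 1)
20m² + 9m − 20 = 0, so m = −5/4 or m = 4/5.
Through (1, 9) these give 5x + 4y = 41 and 4x − 5y = −41.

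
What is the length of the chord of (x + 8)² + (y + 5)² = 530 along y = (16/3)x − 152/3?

From the line, y = (−152 + 16x)/3. Substituting:
265x² − 4240x + 14575 = 0  ⟹  x² − 16x + 55 = 0
x = 11 or x = 5, giving (11, 8) and (5, −24).
Chord length = distance between (11, 8) and (5, −24) = √1060 = 2√265.

2√265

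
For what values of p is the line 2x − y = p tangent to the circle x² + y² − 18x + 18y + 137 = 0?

For a tangent, require d(centre, line) = r = 5.
|2·9 − 1·(−9) − p| / √5 = 5
|p − (27)| = 5√5.

p = 27 ± 5√5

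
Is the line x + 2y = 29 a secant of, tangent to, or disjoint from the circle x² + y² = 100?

Substituting the line into the circle gives 5x² − 58x + 441 = 0.
Discriminant = (−58)² − 4·5·(441) = −5456 < 0.
No real roots: the line does not meet the circle.

disjoint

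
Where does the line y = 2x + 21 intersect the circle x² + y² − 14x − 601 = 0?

(−16, −11) and (2, 25)

From the line, y = 2x + 21. Substituting:
5x² + 70x − 160 = 0  ⟹  x² + 14x − 32 = 0
x = 2 or x = −16, giving (2, 25) and (−16, −11).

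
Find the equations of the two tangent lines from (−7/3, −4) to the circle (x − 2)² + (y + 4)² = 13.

3x − 2y = 1 and 3x + 2y = −15

A line y − (−4) = m(x − (−7/3)) is tangent when its distance from (2, −4) is √13:
(13/3m − (0))² = 13(m² + 1)
4m² − 9 = 0, so m = 3/2 or m = −3/2.
With m = 3/2: 3x − 2y = 1. With m = −3/2: 3x + 2y = −15.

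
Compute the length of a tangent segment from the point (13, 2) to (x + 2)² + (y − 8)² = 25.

With centre O = (−2, 8), |OP|² = 261 and r² = 25.
Power of the point: PT² = |PO|² − r² = 236, so PT = 2√59.

2√59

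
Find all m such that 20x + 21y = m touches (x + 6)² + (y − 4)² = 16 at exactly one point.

m = −152 or m = 80

For a tangent, require d(centre, line) = r = 4.
|20·(−6) + 21·4 − m| / √841 = 4
|m − (−36)| = 4·29, so m = 80 or m = −152.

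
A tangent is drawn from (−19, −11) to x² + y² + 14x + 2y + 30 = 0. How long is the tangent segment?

Centre (−7, −1), r² = 20. |PO|² = (−12)² + (−10)² = 244.
By the tangent–radius right angle, tangent length = √(|PO|² − r²) = √224 = 4√14.

4√14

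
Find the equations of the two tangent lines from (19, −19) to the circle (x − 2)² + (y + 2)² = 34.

3x + 5y = −38 and 5x + 3y = 38

A line y − (−19) = m(x − (19)) is tangent when its distance from (2, −2) is √34:
(−17m − (17))² = 34(m² + 1)
15m² + 34m + 15 = 0, so m = −3/5 or m = −5/3.
With m = −3/5: 3x + 5y = −38. With m = −5/3: 5x + 3y = 38.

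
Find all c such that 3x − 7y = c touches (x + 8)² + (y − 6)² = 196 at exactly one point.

The line touches the circle iff its distance from (−8, 6) is 14:
|3·(−8) − 7·6 − c| / √58 = 14
|c − (−66)| = 14√58.

c = −66 ± 14√58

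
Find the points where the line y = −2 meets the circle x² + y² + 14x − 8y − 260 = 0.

Substitute y = −2:
x² + 14x − 240 = 0
x = 10 or x = −24, giving (10, −2) and (−24, −2).

(−24, −2) and (10, −2)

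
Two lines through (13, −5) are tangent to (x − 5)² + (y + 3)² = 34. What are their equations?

A line y − (−5) = m(x − (13)) is tangent when its distance from (5, −3) is √34:
(−8m − (2))² = 34(m² + 1)
15m² + 16m − 15 = 0, so m = −5/3 or m = 3/5.
With m = −5/3: 5x + 3y = 50. With m = 3/5: 3x − 5y = 64.

5x + 3y = 50 and 3x − 5y = 64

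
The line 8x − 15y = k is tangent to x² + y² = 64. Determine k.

k = −136 or k = 136

For a tangent, require d(centre, line) = r = 8.
|8·0 − 15·0 − k| / √289 = 8
|k| = 8·17, so k = 136 or k = −136.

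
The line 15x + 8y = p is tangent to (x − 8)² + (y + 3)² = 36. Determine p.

The line touches the circle iff its distance from (8, −3) is 6:
|15·8 + 8·(−3) − p| / √289 = 6
|p − (96)| = 6·17, so p = 198 or p = −6.

p = −6 or p = 198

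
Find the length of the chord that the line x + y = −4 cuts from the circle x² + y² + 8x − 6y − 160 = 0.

19√2

The distance from (−4, 3) to the line is 3/√2, and r² = 185.
Chord = 2√(r² − d²) = 2·√(361/2) = 19√2.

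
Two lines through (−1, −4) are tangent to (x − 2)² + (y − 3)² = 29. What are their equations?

Let a tangent through (−1, −4) have slope m. Its distance from (2, 3) must equal √29:
[m·(3) − (7)]² = 29(m² + 1)
10m² + 21m − 10 = 0, so m = 2/5 or m = −5/2.
With m = 2/5: 2x − 5y = 18. With m = −5/2: 5x + 2y = −13.

2x − 5y = 18 and 5x + 2y = −13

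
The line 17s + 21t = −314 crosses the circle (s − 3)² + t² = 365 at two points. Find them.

(−16, −2) and (5, −19)

Substitute t = (−314 − 17s)/21:
730s² + 8030s − 58400 = 0  ⟹  s² + 11s − 80 = 0
s = 5 or s = −16, giving (5, −19) and (−16, −2).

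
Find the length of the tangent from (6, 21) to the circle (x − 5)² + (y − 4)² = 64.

√226

Centre (5, 4), r² = 64. |PO|² = (1)² + (17)² = 290.
The tangent meets the radius at right angles, so tangent² = |PO|² − r² = 290 − 64 = 226.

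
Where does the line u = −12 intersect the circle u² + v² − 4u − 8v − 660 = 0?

(−12, −18) and (−12, 26)

The line gives u = −12. Substituting into the circle:
v² − 8v − 468 = 0
v = 26 or v = −18, giving (−12, 26) and (−12, −18).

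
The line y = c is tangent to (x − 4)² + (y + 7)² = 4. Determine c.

The line touches the circle iff its distance from (4, −7) is 2:
|0·4 + 1·(−7) − c| / √1 = 2
|c − (−7)| = 2, so c = −5 or c = −9.

c = −9 or c = −5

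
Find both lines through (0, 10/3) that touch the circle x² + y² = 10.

Let a tangent through (0, 10/3) have slope m. Its distance from (0, 0) must equal √10:
[m·(0) − (−10/3)]² = 10(m² + 1)
9m² − 1 = 0, so m = −1/3 or m = 1/3.
With m = −1/3: x + 3y = 10. With m = 1/3: x − 3y = −10.

x + 3y = 10 and x − 3y = −10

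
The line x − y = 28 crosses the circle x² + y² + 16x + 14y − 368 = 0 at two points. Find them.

(1, −27) and (12, −16)

Express y = x − 28 and substitute into the circle:
2x² − 26x + 24 = 0  ⟹  x² − 13x + 12 = 0
x = 12 or x = 1, giving (12, −16) and (1, −27).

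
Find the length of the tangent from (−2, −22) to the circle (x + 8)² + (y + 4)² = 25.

√335

With centre O = (−8, −4), |OP|² = 360 and r² = 25.
Power of the point: PT² = |PO|² − r² = 335, so PT = √335.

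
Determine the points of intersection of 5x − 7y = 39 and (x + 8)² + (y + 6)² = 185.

From the line, y = (−39 + 5x)/7. Substituting:
74x² + 814x − 5920 = 0  ⟹  x² + 11x − 80 = 0
x = 5 or x = −16, giving (5, −2) and (−16, −17).

(−16, −17) and (5, −2)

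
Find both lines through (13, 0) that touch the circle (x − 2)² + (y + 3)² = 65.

7x − 4y = 91 and 4x + 7y = 52

A line y − (0) = m(x − (13)) is tangent when its distance from (2, −3) is √65:
(−11m − (−3))² = 65(m² + 1)
28m² − 33m − 28 = 0, so m = 7/4 or m = −4/7.
With m = 7/4: 7x − 4y = 91. With m = −4/7: 4x + 7y = 52.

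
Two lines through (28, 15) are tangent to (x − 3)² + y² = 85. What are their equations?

A line y − (15) = m(x − (28)) is tangent when its distance from (3, 0) is √85:
(−25m − (−15))² = 85(m² + 1)
54m² − 75m + 14 = 0, so m = 2/9 or m = 7/6.
Through (28, 15) these give 2x − 9y = −79 and 7x − 6y = 106.

2x − 9y = −79 and 7x − 6y = 106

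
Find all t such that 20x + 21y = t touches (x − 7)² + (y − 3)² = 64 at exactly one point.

For a tangent, require d(centre, line) = r = 8.
|20·7 + 21·3 − t| / √841 = 8
|t − (203)| = 8·29, so t = 435 or t = −29.

t = −29 or t = 435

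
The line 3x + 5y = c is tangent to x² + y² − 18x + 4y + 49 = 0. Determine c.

Tangency holds when the distance from the centre (9, −2) to the line equals the radius 6:
|3·9 + 5·(−2) − c| / √34 = 6
|c − (17)| = 6√34.

c = 17 ± 6√34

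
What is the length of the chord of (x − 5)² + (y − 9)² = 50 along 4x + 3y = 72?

10

The distance from (5, 9) to the line is 25/√25, and r² = 50.
Half the chord is √(r² − d²) = √(25), so the full chord is 10.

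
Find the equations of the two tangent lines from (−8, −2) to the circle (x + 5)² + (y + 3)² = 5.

x − 2y = −4 and 2x + y = −18

A line y − (−2) = m(x − (−8)) is tangent when its distance from (−5, −3) is √5:
(3m − (−1))² = 5(m² + 1)
2m² + 3m − 2 = 0, so m = 1/2 or m = −2.
With m = 1/2: x − 2y = −4. With m = −2: 2x + y = −18.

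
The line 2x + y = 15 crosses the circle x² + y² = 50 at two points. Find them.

Express y = −2x + 15 and substitute into the circle:
5x² − 60x + 175 = 0  ⟹  x² − 12x + 35 = 0
x = 7 or x = 5, giving (7, 1) and (5, 5).

(5, 5) and (7, 1)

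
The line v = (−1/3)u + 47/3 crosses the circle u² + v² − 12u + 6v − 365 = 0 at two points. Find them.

Express v = (47 − u)/3 and substitute into the circle:
10u² − 220u − 230 = 0  ⟹  u² − 22u − 23 = 0
u = 23 or u = −1, giving (23, 8) and (−1, 16).

(−1, 16) and (23, 8)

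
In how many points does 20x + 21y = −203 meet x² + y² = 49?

Substituting the line into the circle gives 841x² + 8120x + 19600 = 0.
Δ = 65934400 − 65934400 = 0.
A repeated root: the line is tangent.

1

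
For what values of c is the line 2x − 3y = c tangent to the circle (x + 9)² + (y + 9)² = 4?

c = 9 ± 2√13

For a tangent, require d(centre, line) = r = 2.
|2·(−9) − 3·(−9) − c| / √13 = 2
|c − (9)| = 2√13.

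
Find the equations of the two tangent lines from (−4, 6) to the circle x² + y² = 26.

x + 5y = 26 and 5x − y = −26

A line y − (6) = m(x − (−4)) is tangent when its distance from (0, 0) is √26:
[m·(4) − (−6)]² = 26(m² + 1)
5m² − 24m − 5 = 0, so m = −1/5 or m = 5.
With m = −1/5: x + 5y = 26. With m = 5: 5x − y = −26.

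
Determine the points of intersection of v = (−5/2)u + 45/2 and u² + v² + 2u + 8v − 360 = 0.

(3, 15) and (15, −15)

Substitute v = (45 − 5u)/2:
29u² − 522u + 1305 = 0  ⟹  u² − 18u + 45 = 0
u = 15 or u = 3, giving (15, −15) and (3, 15).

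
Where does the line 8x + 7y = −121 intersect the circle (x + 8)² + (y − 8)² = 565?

(−30, 17) and (−2, −15)

Express y = (−121 − 8x)/7 and substitute into the circle:
113x² + 3616x + 6780 = 0  ⟹  x² + 32x + 60 = 0
x = −2 or x = −30, giving (−2, −15) and (−30, 17).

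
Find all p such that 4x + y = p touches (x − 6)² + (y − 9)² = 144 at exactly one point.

p = 33 ± 12√17

Tangency holds when the distance from the centre (6, 9) to the line equals the radius 12:
|4·6 + 1·9 − p| / √17 = 12
|p − (33)| = 12√17.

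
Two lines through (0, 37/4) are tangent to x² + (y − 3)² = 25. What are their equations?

Let a tangent through (0, 37/4) have slope m. Its distance from (0, 3) must equal 5:
(0m − (−25/4))² = 25(m² + 1)
16m² − 9 = 0, so m = −3/4 or m = 3/4.
With m = −3/4: 3x + 4y = 37. With m = 3/4: 3x − 4y = −37.

3x + 4y = 37 and 3x − 4y = −37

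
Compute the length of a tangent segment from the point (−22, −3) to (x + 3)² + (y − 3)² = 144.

√253

With centre O = (−3, 3), |OP|² = 397 and r² = 144.
By the tangent–radius right angle, tangent length = √(|PO|² − r²) = √253.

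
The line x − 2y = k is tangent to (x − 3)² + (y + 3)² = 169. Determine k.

k = 9 ± 13√5

The line touches the circle iff its distance from (3, −3) is 13:
|1·3 − 2·(−3) − k| / √5 = 13
|k − (9)| = 13√5.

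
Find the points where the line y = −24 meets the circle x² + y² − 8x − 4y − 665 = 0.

Substitute y = −24:
x² − 8x + 7 = 0
x = 7 or x = 1, giving (7, −24) and (1, −24).

(1, −24) and (7, −24)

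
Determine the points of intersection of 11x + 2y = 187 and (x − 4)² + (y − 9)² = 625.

(11, 33) and (19, −11)

Express y = (187 − 11x)/2 and substitute into the circle:
125x² − 3750x + 26125 = 0  ⟹  x² − 30x + 209 = 0
x = 19 or x = 11, giving (19, −11) and (11, 33).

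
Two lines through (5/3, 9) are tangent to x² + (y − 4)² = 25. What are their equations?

3x + 4y = 41 and y = 9

A line y − (9) = m(x − (5/3)) is tangent when its distance from (0, 4) is 5:
(−5/3m − (−5))² = 25(m² + 1)
4m² + 3m = 0, so m = −3/4 or m = 0.
With m = −3/4: 3x + 4y = 41. With m = 0: y = 9.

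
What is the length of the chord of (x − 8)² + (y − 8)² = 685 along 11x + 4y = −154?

Centre (8, 8), r² = 685. Perpendicular distance d from centre to line = |274| / √137 = 274/√137.
Chord = 2√(r² − d²) = 2·√(137) = 2√137.

2√137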